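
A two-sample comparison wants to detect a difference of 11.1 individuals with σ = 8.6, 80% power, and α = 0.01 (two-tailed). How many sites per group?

n per group = 2(z_α/2 + z_β)²σ²/d² = 2×(2.576 + 0.84)²×8.6²/11.1² = 14.01 → n = 15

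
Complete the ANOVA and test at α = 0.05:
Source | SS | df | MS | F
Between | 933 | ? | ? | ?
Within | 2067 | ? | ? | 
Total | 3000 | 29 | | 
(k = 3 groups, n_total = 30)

df_between = 2, df_within = 27. MS_between = 466.5, MS_within = 76.56. F = 6.094, F_crit ≈ 3.354. Reject H₀.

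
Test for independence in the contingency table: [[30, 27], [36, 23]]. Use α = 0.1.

χ² = 0.831. df = 1, critical = 2.706. Fail to reject H₀. No evidence of dependence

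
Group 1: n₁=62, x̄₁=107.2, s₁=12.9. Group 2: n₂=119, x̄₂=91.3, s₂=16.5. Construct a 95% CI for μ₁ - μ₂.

Difference = 15.9. SE = √(12.9²/62 + 16.5²/119) = 2.23. CI = (11.53, 20.27)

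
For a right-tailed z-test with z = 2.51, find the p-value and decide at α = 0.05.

p = P(Z > 2.51) = 1 - Φ(2.51) ≈ 0.006. Since p < 0.05, reject H₀ (significant) at α = 0.05.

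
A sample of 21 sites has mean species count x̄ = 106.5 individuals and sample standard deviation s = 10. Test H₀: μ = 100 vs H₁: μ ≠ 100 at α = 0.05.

t = (x̄ - μ₀)/(s/√n) = (106.5 - 100)/(10/√21) = 2.979. df = 20, critical t = ±2.086. Reject H₀.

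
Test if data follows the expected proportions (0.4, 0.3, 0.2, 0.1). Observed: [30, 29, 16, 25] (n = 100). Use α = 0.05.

Expected: [40.0, 30.0, 20.0, 10.0]. χ² = 25.833. df = 3, critical = 7.815. Reject H₀.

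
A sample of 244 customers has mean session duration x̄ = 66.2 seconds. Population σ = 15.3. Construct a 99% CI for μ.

CI = x̄ ± z*(σ/√n) = 66.2 ± 2.576(15.3/√244) = 66.2 ± 2.52 = (63.68, 68.72)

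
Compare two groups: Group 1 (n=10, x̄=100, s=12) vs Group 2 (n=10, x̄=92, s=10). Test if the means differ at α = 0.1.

Pooled sp = 11.05. t = 1.62, df = 18. Critical t = ±1.734. Fail to reject H₀.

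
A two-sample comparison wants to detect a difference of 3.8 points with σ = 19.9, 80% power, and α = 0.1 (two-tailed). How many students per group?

n per group = 2(z_α/2 + z_β)²σ²/d² = 2×(1.645 + 0.84)²×19.9²/3.8² = 338.7 → n = 339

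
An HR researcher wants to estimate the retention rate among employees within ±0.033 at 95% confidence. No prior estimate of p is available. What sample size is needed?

Conservative approach: use p = 0.5 (maximizes p(1-p) = 0.25). n = z²(0.25)/E² = 1.96²×0.25/0.033² = 881.9 → n = 882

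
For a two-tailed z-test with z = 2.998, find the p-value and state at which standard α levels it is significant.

p = 2·P(Z > |2.998|) = 2·(1 - Φ(2.998)) ≈ 0.0027. Significant at α = 0.1; Significant at α = 0.05; Significant at α = 0.01.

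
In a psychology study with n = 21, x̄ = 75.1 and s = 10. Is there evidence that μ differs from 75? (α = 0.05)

t = (x̄ - μ₀)/(s/√n) = (75.1 - 75)/(10/√21) = 0.046. df = 20, critical t = ±2.086. Fail to reject H₀.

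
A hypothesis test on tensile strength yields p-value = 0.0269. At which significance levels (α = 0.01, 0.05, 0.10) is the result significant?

p = 0.0269. Significant at: α = 0.05, 0.1.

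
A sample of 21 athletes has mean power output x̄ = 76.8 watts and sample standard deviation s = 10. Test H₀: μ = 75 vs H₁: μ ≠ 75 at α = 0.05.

t = (x̄ - μ₀)/(s/√n) = (76.8 - 75)/(10/√21) = 0.825. df = 20, critical t = ±2.086. Fail to reject H₀.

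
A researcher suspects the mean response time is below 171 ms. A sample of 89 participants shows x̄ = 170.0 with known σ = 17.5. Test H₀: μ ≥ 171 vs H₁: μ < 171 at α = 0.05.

z = -0.539. Critical value: -1.645. Fail to reject H₀.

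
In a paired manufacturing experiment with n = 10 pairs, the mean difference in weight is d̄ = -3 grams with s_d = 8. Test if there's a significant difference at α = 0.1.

t = d̄/(s_d/√n) = -3/(8/√10) = -1.186. df = 9, critical t = ±1.833. Fail to reject H₀.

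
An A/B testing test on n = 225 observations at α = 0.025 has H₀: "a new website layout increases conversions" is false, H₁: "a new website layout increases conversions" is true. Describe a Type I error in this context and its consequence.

Type I error: rejecting H₀ when it is true — concluding that a new website layout increases conversions when in fact it is not. Consequence: rolling out a layout that doesn't actually help — wasted engineering effort.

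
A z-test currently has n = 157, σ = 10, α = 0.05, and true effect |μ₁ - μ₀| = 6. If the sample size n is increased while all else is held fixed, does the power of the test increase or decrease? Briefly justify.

Power increases: a larger n shrinks the standard error σ/√n, moving the sampling distribution under H₁ further from the critical value.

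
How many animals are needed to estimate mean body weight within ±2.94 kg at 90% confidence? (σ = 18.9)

n = (z*σ/E)² = (1.645×18.9/2.94)² = 111.8 → n = 112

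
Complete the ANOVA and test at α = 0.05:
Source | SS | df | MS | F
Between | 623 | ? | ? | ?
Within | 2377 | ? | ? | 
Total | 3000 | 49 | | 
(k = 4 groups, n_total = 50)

df_between = 3, df_within = 46. MS_between = 207.67, MS_within = 51.67. F = 4.019, F_crit ≈ 2.807. Reject H₀.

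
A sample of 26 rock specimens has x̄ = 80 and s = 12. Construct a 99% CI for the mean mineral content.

CI = x̄ ± t*(s/√n) = 80 ± 2.787(12/√26) = (73.44, 86.56)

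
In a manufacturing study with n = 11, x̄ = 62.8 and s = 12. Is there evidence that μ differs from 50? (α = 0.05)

t = (x̄ - μ₀)/(s/√n) = (62.8 - 50)/(12/√11) = 3.538. df = 10, critical t = ±2.228. Reject H₀.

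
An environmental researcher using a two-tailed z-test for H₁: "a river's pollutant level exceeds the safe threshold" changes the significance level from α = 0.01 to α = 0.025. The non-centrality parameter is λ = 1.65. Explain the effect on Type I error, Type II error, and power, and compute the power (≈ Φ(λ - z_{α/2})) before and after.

Increasing α from 0.01 to 0.025:
• Type I error rate increases (α is the Type I rate by definition).
• Critical value moves from z_{α/2} = 2.576 to 2.241, so power = Φ(λ - z_{α/2}) goes from Φ(1.65 - 2.576) = 0.177 to Φ(1.65 - 2.241) = 0.277.
• Type II error rate β = 1 - power therefore decreases (0.823 → 0.723).
Appropriate when false negatives are costly — here, allowing unsafe pollution to continue.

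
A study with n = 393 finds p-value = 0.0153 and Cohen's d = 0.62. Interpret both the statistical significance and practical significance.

Statistically significant (p = 0.0153 < 0.05). Cohen's d = 0.62 indicates a medium effect size. Both statistical and practical significance should be considered.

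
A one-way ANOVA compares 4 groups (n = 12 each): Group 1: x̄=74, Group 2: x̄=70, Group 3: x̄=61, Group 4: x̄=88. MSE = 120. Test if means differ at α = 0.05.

Grand mean = 73.25. SS_between = 4545.0, MS_between = 1515.0. F = 12.625, F_crit ≈ 2.816. Reject H₀.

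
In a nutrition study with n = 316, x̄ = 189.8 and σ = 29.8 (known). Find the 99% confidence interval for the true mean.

CI = x̄ ± z*(σ/√n) = 189.8 ± 2.576(29.8/√316) = 189.8 ± 4.32 = (185.48, 194.12)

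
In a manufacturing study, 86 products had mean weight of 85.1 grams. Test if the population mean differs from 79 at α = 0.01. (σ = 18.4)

z = (x̄ - μ₀)/(σ/√n) = (85.1 - 79)/(18.4/√86) = 3.074. Critical value: ±2.576. Since |3.074| > 2.576, Reject H₀.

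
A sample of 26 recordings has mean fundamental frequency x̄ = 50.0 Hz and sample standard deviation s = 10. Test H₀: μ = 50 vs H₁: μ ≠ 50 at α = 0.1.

t = (x̄ - μ₀)/(s/√n) = (50.0 - 50)/(10/√26) = 0.0. df = 25, critical t = ±1.708. Fail to reject H₀.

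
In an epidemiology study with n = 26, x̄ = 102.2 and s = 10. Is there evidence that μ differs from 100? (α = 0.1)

t = (x̄ - μ₀)/(s/√n) = (102.2 - 100)/(10/√26) = 1.122. df = 25, critical t = ±1.708. Fail to reject H₀.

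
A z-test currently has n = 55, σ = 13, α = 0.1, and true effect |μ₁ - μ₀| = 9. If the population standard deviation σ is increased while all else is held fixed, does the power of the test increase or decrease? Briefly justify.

Power decreases: a larger σ inflates the standard error σ/√n, pulling the sampling distribution under H₁ back toward the critical value.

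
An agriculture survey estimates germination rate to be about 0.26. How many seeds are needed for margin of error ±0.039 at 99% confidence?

n = z²p(1-p)/E² = 2.576²×0.26×0.74/0.039² = 839.4 → n = 840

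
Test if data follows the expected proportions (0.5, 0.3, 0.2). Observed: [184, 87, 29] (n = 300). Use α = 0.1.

Expected: [150.0, 90.0, 60.0]. χ² = 23.823. df = 2, critical = 4.605. Reject H₀.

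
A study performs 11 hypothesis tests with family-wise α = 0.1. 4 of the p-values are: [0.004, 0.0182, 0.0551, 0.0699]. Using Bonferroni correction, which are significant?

Bonferroni α = 0.1/11 = 0.00909. Significant p-values: [0.004]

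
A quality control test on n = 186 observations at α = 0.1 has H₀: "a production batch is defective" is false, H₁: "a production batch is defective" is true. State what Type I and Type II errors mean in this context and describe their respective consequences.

Type I (false positive): concluding that a production batch is defective when it is not — scrapping a good batch — wasted material and cost for no reason. Type II (false negative): failing to conclude that a production batch is defective when it is — shipping a defective batch — faulty products reach customers. Which is costlier depends on domain priorities and is a judgement call rather than a statistical fact.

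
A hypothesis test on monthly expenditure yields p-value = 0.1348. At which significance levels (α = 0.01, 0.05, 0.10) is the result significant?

p = 0.1348. Not significant at any of the given levels.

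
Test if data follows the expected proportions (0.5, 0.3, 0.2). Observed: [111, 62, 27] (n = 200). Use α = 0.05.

Expected: [100.0, 60.0, 40.0]. χ² = 5.502. df = 2, critical = 5.991. Fail to reject H₀.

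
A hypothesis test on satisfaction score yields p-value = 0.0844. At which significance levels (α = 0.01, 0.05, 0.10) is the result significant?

p = 0.0844. Significant at: α = 0.1.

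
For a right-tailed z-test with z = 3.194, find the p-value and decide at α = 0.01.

p = P(Z > 3.194) = 1 - Φ(3.194) ≈ 0.0007. Since p < 0.01, reject H₀ (significant) at α = 0.01.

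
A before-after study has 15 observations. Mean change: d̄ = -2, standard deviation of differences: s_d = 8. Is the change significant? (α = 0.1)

t = d̄/(s_d/√n) = -2/(8/√15) = -0.968. df = 14, critical t = ±1.761. Fail to reject H₀.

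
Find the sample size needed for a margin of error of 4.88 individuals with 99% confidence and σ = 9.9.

n = (z*σ/E)² = (2.576×9.9/4.88)² = 27.3 → n = 28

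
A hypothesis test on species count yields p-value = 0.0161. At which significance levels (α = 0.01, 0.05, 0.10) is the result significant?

p = 0.0161. Significant at: α = 0.05, 0.1.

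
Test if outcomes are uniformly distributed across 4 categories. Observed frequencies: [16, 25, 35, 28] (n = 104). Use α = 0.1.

Expected = 26 each. χ² = Σ(O-E)²/E = 7.154. df = 3, critical value = 6.251. Reject H₀.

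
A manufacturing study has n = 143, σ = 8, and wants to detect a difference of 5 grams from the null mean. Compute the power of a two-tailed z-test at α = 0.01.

SE = σ/√n = 8/√143 = 0.669. Non-centrality λ = d/SE = 5/0.669 = 7.474. Power ≈ Φ(λ - z_{α/2}) = Φ(7.474 - 2.576) = Φ(4.898) = 1.0.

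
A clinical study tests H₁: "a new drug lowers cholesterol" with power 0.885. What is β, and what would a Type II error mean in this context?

β = 1 - power = 1 - 0.885 = 0.115. A Type II error is failing to reject H₀ when H₀ is false (false negative) — here, failing to conclude that a new drug lowers cholesterol when in fact it is true. Consequence: shelving an effective drug — patients miss out on a treatment that would have helped.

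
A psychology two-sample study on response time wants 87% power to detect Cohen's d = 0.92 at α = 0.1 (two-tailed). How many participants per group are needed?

z_{α/2} = 1.645, z_β = Φ⁻¹(0.87) = 1.126. For large effect (d = 0.92): n per group = 2(z_{α/2} + z_β)²/d² = 2(1.645 + 1.126)²/0.92² = 18.1 → 19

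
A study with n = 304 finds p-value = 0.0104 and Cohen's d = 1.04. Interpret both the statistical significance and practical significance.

Statistically significant (p = 0.0104 < 0.05). Cohen's d = 1.04 indicates a large effect size. Both statistical and practical significance should be considered.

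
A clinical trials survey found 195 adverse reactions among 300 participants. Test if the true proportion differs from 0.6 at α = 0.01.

p̂ = 0.65, p₀ = 0.6. z = (p̂ - p₀)/√(p₀(1-p₀)/n) = 1.768. Critical: ±2.576. Fail to reject H₀.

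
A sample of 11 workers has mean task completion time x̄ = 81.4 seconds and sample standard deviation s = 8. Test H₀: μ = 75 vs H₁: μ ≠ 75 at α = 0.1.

t = (x̄ - μ₀)/(s/√n) = (81.4 - 75)/(8/√11) = 2.653. df = 10, critical t = ±1.812. Reject H₀.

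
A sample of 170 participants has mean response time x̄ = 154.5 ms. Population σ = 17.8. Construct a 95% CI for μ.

CI = x̄ ± z*(σ/√n) = 154.5 ± 1.96(17.8/√170) = 154.5 ± 2.68 = (151.82, 157.18)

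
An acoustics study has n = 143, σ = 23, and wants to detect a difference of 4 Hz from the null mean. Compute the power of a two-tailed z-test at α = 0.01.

SE = σ/√n = 23/√143 = 1.923. Non-centrality λ = d/SE = 4/1.923 = 2.08. Power ≈ Φ(λ - z_{α/2}) = Φ(2.08 - 2.576) = Φ(-0.496) = 0.31.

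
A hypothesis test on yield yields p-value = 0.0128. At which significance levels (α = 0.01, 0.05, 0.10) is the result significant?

p = 0.0128. Significant at: α = 0.05, 0.1.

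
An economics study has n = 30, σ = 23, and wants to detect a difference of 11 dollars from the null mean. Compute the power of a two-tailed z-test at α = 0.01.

SE = σ/√n = 23/√30 = 4.199. Non-centrality λ = d/SE = 11/4.199 = 2.62. Power ≈ Φ(λ - z_{α/2}) = Φ(2.62 - 2.576) = Φ(0.044) = 0.517.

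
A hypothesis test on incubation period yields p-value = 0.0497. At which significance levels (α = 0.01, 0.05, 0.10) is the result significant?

p = 0.0497. Significant at: α = 0.05, 0.1.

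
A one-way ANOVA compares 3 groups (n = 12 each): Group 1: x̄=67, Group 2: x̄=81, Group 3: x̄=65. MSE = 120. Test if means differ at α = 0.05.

Grand mean = 71.0. SS_between = 1824.0, MS_between = 912.0. F = 7.6, F_crit ≈ 3.285. Reject H₀.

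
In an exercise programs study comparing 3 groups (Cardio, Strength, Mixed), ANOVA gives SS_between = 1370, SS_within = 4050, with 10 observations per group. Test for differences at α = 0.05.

df_between = 2, df_within = 27. F = MS_between/MS_within = 685.0/150.0 = 4.567. F_crit ≈ 3.354. Reject H₀. At least one mean differs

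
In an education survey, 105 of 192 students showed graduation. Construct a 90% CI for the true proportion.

p̂ = 0.547. CI = p̂ ± z*√(p̂(1-p̂)/n) = (0.488, 0.606)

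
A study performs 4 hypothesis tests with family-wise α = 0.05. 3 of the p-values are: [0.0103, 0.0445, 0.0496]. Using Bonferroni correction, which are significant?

Bonferroni α = 0.05/4 = 0.0125. Significant p-values: [0.0103]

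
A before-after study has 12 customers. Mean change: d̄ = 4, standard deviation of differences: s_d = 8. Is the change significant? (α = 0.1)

t = d̄/(s_d/√n) = 4/(8/√12) = 1.732. df = 11, critical t = ±1.796. Fail to reject H₀.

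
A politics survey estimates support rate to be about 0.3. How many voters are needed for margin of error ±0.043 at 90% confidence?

n = z²p(1-p)/E² = 1.645²×0.3×0.7/0.043² = 307.3 → n = 308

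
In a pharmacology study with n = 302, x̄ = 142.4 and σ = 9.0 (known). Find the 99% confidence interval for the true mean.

CI = x̄ ± z*(σ/√n) = 142.4 ± 2.576(9.0/√302) = 142.4 ± 1.33 = (141.07, 143.73)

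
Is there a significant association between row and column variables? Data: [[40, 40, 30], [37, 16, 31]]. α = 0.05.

χ² = 7.061. df = 2, critical = 5.991. Reject H₀. Variables are dependent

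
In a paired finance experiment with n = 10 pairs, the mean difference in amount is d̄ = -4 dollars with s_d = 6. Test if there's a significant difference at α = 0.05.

t = d̄/(s_d/√n) = -4/(6/√10) = -2.108. df = 9, critical t = ±2.262. Fail to reject H₀.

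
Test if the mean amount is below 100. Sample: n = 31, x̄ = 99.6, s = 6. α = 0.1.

t = (99.6 - 100)/(6/√31) = -0.371, df = 30. Critical t = -1.31. Fail to reject H₀.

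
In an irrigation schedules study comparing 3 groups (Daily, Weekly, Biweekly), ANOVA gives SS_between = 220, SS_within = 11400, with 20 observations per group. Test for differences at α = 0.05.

df_between = 2, df_within = 57. F = MS_between/MS_within = 110.0/200.0 = 0.55. F_crit ≈ 3.159. Fail to reject H₀.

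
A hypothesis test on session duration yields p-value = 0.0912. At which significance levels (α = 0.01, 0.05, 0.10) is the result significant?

p = 0.0912. Significant at: α = 0.1.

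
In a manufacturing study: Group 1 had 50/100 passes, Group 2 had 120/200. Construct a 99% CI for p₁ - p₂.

p̂₁ = 0.5, p̂₂ = 0.6. Difference = -0.1. CI = (-0.257, 0.057)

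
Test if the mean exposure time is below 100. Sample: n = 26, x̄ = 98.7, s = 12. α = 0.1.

t = (98.7 - 100)/(12/√26) = -0.552, df = 25. Critical t = -1.316. Fail to reject H₀.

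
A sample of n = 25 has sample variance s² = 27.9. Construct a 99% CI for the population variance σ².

df = 24. χ²_{0.005} = 45.559, χ²_{0.995} = 9.886. CI for σ² = ((n-1)s²/χ²_{α/2}, (n-1)s²/χ²_{1-α/2}) = (24·27.9/45.559, 24·27.9/9.886) = (14.7, 67.73)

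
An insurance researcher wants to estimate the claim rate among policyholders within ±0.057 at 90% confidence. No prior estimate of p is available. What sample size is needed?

Conservative approach: use p = 0.5 (maximizes p(1-p) = 0.25). n = z²(0.25)/E² = 1.645²×0.25/0.057² = 208.2 → n = 209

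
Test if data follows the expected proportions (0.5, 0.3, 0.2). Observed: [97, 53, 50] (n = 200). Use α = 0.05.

Expected: [100.0, 60.0, 40.0]. χ² = 3.407. df = 2, critical = 5.991. Fail to reject H₀.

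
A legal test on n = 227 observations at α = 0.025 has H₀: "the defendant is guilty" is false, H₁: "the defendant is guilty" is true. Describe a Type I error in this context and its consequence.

Type I error: rejecting H₀ when it is true — concluding that the defendant is guilty when in fact it is not. Consequence: convicting an innocent person.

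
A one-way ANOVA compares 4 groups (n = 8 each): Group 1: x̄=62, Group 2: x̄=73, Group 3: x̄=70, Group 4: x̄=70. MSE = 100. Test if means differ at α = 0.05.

Grand mean = 68.75. SS_between = 534.0, MS_between = 178.0. F = 1.78, F_crit ≈ 2.947. Fail to reject H₀.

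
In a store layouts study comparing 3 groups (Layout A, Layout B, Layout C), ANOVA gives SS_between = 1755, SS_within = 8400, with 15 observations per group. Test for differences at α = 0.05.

df_between = 2, df_within = 42. F = MS_between/MS_within = 877.5/200.0 = 4.388. F_crit ≈ 3.22. Reject H₀. At least one mean differs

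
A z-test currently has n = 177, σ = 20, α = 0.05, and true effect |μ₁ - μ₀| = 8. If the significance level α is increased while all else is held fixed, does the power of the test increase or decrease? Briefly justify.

Power increases: a larger α lowers the critical value, so more of the H₁ sampling distribution falls in the rejection region.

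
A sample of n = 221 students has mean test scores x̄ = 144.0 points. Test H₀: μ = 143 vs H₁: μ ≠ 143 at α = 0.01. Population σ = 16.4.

z = (x̄ - μ₀)/(σ/√n) = (144.0 - 143)/(16.4/√221) = 0.906. Critical value: ±2.576. Since |0.906| ≤ 2.576, Fail to reject H₀.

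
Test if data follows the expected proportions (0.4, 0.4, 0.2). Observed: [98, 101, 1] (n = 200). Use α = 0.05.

Expected: [80.0, 80.0, 40.0]. χ² = 47.587. df = 2, critical = 5.991. Reject H₀.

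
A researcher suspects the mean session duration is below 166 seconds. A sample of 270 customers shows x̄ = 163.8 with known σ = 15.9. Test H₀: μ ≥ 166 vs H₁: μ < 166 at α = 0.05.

z = -2.274. Critical value: -1.645. Reject H₀.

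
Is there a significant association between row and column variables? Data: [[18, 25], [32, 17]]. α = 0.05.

χ² = 5.074. df = 1, critical = 3.841. Reject H₀. Variables are dependent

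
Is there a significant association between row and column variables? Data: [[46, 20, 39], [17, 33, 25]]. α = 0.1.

χ² = 15.018. df = 2, critical = 4.605. Reject H₀. Variables are dependent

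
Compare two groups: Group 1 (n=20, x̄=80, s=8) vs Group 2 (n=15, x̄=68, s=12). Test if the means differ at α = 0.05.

Pooled sp = 9.9. t = 3.55, df = 33. Critical t = ±2.035. Reject H₀.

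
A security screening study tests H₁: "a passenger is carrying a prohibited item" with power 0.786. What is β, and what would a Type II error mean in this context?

β = 1 - power = 1 - 0.786 = 0.214. A Type II error is failing to reject H₀ when H₀ is false (false negative) — here, failing to conclude that a passenger is carrying a prohibited item when in fact it is true. Consequence: letting a prohibited item through — security breach.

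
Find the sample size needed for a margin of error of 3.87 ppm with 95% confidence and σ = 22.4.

n = (z*σ/E)² = (1.96×22.4/3.87)² = 128.7 → n = 129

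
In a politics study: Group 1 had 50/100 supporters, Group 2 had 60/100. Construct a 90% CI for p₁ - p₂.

p̂₁ = 0.5, p̂₂ = 0.6. Difference = -0.1. CI = (-0.215, 0.015)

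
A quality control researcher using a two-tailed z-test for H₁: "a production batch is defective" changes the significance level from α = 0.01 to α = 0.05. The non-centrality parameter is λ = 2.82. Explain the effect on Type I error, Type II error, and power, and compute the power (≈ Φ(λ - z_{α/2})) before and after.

Increasing α from 0.01 to 0.05:
• Type I error rate increases (α is the Type I rate by definition).
• Critical value moves from z_{α/2} = 2.576 to 1.96, so power = Φ(λ - z_{α/2}) goes from Φ(2.82 - 2.576) = 0.596 to Φ(2.82 - 1.96) = 0.805.
• Type II error rate β = 1 - power therefore decreases (0.404 → 0.195).
Appropriate when false negatives are costly — here, shipping a defective batch — faulty products reach customers.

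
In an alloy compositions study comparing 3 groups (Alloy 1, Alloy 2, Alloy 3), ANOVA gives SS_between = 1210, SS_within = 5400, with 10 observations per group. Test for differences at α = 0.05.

df_between = 2, df_within = 27. F = MS_between/MS_within = 605.0/200.0 = 3.025. F_crit ≈ 3.354. Fail to reject H₀.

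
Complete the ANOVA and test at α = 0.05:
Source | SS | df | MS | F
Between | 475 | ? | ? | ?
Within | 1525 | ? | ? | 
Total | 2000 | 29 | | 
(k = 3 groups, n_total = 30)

df_between = 2, df_within = 27. MS_between = 237.5, MS_within = 56.48. F = 4.205, F_crit ≈ 3.354. Reject H₀.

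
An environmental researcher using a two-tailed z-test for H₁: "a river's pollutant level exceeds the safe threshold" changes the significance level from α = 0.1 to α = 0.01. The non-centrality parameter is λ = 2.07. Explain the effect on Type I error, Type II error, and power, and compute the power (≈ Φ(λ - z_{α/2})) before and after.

Decreasing α from 0.1 to 0.01:
• Type I error rate decreases (α is the Type I rate by definition).
• Critical value moves from z_{α/2} = 1.645 to 2.576, so power = Φ(λ - z_{α/2}) goes from Φ(2.07 - 1.645) = 0.665 to Φ(2.07 - 2.576) = 0.306.
• Type II error rate β = 1 - power therefore increases (0.335 → 0.694).
Appropriate when false positives are costly — here, shutting down a compliant factory unnecessarily.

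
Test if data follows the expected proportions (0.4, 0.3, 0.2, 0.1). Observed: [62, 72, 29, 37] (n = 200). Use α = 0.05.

Expected: [80.0, 60.0, 40.0, 20.0]. χ² = 23.925. df = 3, critical = 7.815. Reject H₀.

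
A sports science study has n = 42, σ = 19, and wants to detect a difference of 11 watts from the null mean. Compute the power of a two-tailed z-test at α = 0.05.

SE = σ/√n = 19/√42 = 2.932. Non-centrality λ = d/SE = 11/2.932 = 3.752. Power ≈ Φ(λ - z_{α/2}) = Φ(3.752 - 1.96) = Φ(1.792) = 0.963.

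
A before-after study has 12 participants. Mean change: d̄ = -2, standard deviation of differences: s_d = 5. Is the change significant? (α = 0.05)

t = d̄/(s_d/√n) = -2/(5/√12) = -1.386. df = 11, critical t = ±2.201. Fail to reject H₀.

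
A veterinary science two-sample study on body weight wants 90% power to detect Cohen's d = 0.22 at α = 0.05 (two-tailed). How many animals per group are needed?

z_{α/2} = 1.96, z_β = Φ⁻¹(0.9) = 1.282. For small effect (d = 0.22): n per group = 2(z_{α/2} + z_β)²/d² = 2(1.96 + 1.282)²/0.22² = 434.3 → 435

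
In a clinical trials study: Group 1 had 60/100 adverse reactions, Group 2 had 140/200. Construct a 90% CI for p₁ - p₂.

p̂₁ = 0.6, p̂₂ = 0.7. Difference = -0.1. CI = (-0.197, -0.003)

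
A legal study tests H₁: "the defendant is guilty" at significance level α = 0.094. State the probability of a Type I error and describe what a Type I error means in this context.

P(Type I error) = α = 0.094. A Type I error is rejecting H₀ when H₀ is actually true (false positive) — here, concluding that the defendant is guilty when in fact this is not the case. Consequence: convicting an innocent person.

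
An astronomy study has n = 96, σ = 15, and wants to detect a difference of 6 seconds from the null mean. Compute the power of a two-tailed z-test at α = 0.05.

SE = σ/√n = 15/√96 = 1.531. Non-centrality λ = d/SE = 6/1.531 = 3.919. Power ≈ Φ(λ - z_{α/2}) = Φ(3.919 - 1.96) = Φ(1.959) = 0.975.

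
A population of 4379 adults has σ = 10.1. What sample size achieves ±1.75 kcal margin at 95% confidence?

Without FPC: n₀ = (1.96×10.1/1.75)² = 127.961. With FPC: n = n₀N/(n₀+N-1) = 124.4 → n = 125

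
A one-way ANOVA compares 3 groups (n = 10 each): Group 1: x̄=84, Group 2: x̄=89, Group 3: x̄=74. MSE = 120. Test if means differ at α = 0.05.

Grand mean = 82.33. SS_between = 1166.67, MS_between = 583.33. F = 4.861, F_crit ≈ 3.354. Reject H₀.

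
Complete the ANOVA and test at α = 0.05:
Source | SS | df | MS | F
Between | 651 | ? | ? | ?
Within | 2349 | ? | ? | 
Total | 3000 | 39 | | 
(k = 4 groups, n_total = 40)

df_between = 3, df_within = 36. MS_between = 217.0, MS_within = 65.25. F = 3.326, F_crit ≈ 2.866. Reject H₀.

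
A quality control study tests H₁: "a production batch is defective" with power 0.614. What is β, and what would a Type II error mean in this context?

β = 1 - power = 1 - 0.614 = 0.386. A Type II error is failing to reject H₀ when H₀ is false (false negative) — here, failing to conclude that a production batch is defective when in fact it is true. Consequence: shipping a defective batch — faulty products reach customers.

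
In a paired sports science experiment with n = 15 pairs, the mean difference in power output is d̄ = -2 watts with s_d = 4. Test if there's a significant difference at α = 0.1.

t = d̄/(s_d/√n) = -2/(4/√15) = -1.936. df = 14, critical t = ±1.761. Reject H₀.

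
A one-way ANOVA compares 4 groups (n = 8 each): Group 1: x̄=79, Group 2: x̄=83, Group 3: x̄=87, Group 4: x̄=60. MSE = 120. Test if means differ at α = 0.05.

Grand mean = 77.25. SS_between = 3430.0, MS_between = 1143.33. F = 9.528, F_crit ≈ 2.947. Reject H₀.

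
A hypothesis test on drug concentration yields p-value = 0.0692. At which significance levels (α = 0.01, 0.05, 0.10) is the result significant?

p = 0.0692. Significant at: α = 0.1.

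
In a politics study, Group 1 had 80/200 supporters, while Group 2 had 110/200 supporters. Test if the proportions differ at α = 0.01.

p̂₁ = 0.4, p̂₂ = 0.55, pooled p̂ = 0.475. z = -3.004. Critical: ±2.576. Reject H₀.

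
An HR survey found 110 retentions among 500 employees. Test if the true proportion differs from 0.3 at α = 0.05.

p̂ = 0.22, p₀ = 0.3. z = (p̂ - p₀)/√(p₀(1-p₀)/n) = -3.904. Critical: ±1.96. Reject H₀.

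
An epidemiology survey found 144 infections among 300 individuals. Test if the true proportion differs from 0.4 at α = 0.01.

p̂ = 0.48, p₀ = 0.4. z = (p̂ - p₀)/√(p₀(1-p₀)/n) = 2.828. Critical: ±2.576. Reject H₀.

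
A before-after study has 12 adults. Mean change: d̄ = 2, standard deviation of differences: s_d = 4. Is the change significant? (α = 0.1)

t = d̄/(s_d/√n) = 2/(4/√12) = 1.732. df = 11, critical t = ±1.796. Fail to reject H₀.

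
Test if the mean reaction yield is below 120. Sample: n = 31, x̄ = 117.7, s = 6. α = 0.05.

t = (117.7 - 120)/(6/√31) = -2.134, df = 30. Critical t = -1.697. Reject H₀.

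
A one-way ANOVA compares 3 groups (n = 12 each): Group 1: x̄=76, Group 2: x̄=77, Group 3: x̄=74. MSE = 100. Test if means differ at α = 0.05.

Grand mean = 75.67. SS_between = 56.0, MS_between = 28.0. F = 0.28, F_crit ≈ 3.285. Fail to reject H₀.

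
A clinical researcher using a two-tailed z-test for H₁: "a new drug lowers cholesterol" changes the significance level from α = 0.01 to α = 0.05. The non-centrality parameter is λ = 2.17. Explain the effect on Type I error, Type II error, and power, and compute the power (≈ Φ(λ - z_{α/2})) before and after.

Increasing α from 0.01 to 0.05:
• Type I error rate increases (α is the Type I rate by definition).
• Critical value moves from z_{α/2} = 2.576 to 1.96, so power = Φ(λ - z_{α/2}) goes from Φ(2.17 - 2.576) = 0.342 to Φ(2.17 - 1.96) = 0.583.
• Type II error rate β = 1 - power therefore decreases (0.658 → 0.417).
Appropriate when false negatives are costly — here, shelving an effective drug — patients miss out on a treatment that would have helped.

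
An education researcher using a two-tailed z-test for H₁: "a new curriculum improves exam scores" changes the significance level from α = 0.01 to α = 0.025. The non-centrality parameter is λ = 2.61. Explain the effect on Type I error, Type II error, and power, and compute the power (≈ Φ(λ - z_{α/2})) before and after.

Increasing α from 0.01 to 0.025:
• Type I error rate increases (α is the Type I rate by definition).
• Critical value moves from z_{α/2} = 2.576 to 2.241, so power = Φ(λ - z_{α/2}) goes from Φ(2.61 - 2.576) = 0.514 to Φ(2.61 - 2.241) = 0.644.
• Type II error rate β = 1 - power therefore decreases (0.486 → 0.356).
Appropriate when false negatives are costly — here, keeping the old curriculum when the new one would have helped students.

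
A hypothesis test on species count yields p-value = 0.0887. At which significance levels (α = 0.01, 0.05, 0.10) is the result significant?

p = 0.0887. Significant at: α = 0.1.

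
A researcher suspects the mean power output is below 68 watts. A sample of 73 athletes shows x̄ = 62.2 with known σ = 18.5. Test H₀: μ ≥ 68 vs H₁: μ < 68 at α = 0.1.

z = -2.679. Critical value: -1.28. Reject H₀.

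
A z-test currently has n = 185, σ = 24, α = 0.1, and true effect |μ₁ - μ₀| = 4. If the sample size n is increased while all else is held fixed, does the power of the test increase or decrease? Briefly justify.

Power increases: a larger n shrinks the standard error σ/√n, moving the sampling distribution under H₁ further from the critical value.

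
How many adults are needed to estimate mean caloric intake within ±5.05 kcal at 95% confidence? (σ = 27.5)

n = (z*σ/E)² = (1.96×27.5/5.05)² = 113.9 → n = 114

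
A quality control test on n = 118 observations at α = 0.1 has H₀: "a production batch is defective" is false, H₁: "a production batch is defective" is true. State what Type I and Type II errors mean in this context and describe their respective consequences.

Type I (false positive): concluding that a production batch is defective when it is not — scrapping a good batch — wasted material and cost for no reason. Type II (false negative): failing to conclude that a production batch is defective when it is — shipping a defective batch — faulty products reach customers. Which is costlier depends on domain priorities and is a judgement call rather than a statistical fact.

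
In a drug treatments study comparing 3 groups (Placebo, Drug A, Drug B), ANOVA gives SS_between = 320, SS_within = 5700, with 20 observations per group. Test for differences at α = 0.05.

df_between = 2, df_within = 57. F = MS_between/MS_within = 160.0/100.0 = 1.6. F_crit ≈ 3.159. Fail to reject H₀.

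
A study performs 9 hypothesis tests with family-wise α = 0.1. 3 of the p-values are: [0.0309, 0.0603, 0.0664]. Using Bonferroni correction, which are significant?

Bonferroni α = 0.1/9 = 0.01111. None of the given p-values are significant.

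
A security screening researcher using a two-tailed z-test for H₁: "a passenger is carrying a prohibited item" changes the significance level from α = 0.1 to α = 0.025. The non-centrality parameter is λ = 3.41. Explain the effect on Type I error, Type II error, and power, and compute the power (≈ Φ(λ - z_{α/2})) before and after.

Decreasing α from 0.1 to 0.025:
• Type I error rate decreases (α is the Type I rate by definition).
• Critical value moves from z_{α/2} = 1.645 to 2.241, so power = Φ(λ - z_{α/2}) goes from Φ(3.41 - 1.645) = 0.961 to Φ(3.41 - 2.241) = 0.879.
• Type II error rate β = 1 - power therefore increases (0.039 → 0.121).
Appropriate when false positives are costly — here, detaining an innocent passenger — delay and inconvenience.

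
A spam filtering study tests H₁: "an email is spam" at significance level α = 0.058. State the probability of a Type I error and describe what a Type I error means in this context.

P(Type I error) = α = 0.058. A Type I error is rejecting H₀ when H₀ is actually true (false positive) — here, concluding that an email is spam when in fact this is not the case. Consequence: a legitimate email is sent to the spam folder and the user misses it.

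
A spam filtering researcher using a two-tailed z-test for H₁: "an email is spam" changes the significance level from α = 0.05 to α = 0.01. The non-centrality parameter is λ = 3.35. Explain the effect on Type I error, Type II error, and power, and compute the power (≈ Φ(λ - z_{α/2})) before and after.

Decreasing α from 0.05 to 0.01:
• Type I error rate decreases (α is the Type I rate by definition).
• Critical value moves from z_{α/2} = 1.96 to 2.576, so power = Φ(λ - z_{α/2}) goes from Φ(3.35 - 1.96) = 0.918 to Φ(3.35 - 2.576) = 0.781.
• Type II error rate β = 1 - power therefore increases (0.082 → 0.219).
Appropriate when false positives are costly — here, a legitimate email is sent to the spam folder and the user misses it.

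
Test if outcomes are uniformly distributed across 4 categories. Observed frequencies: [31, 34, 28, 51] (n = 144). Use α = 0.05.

Expected = 36 each. χ² = Σ(O-E)²/E = 8.833. df = 3, critical value = 7.815. Reject H₀.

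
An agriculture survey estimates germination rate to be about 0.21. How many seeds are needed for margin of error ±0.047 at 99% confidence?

n = z²p(1-p)/E² = 2.576²×0.21×0.79/0.047² = 498.4 → n = 499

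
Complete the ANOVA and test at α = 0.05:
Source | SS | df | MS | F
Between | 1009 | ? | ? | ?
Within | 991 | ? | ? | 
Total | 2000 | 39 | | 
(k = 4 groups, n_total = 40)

df_between = 3, df_within = 36. MS_between = 336.33, MS_within = 27.53. F = 12.218, F_crit ≈ 2.866. Reject H₀.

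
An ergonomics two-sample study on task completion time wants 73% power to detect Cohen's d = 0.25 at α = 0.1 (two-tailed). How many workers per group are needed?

z_{α/2} = 1.645, z_β = Φ⁻¹(0.73) = 0.613. For small effect (d = 0.25): n per group = 2(z_{α/2} + z_β)²/d² = 2(1.645 + 0.613)²/0.25² = 163.2 → 164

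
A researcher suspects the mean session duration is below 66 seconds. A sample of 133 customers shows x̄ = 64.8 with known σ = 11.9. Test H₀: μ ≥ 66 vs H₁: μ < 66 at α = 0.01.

z = -1.163. Critical value: -2.33. Fail to reject H₀.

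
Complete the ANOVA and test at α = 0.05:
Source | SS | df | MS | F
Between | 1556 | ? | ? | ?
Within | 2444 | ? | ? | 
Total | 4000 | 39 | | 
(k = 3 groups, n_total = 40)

df_between = 2, df_within = 37. MS_between = 778.0, MS_within = 66.05. F = 11.778, F_crit ≈ 3.252. Reject H₀.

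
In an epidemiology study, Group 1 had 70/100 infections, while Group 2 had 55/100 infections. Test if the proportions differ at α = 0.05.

p̂₁ = 0.7, p̂₂ = 0.55, pooled p̂ = 0.625. z = 2.191. Critical: ±1.96. Reject H₀.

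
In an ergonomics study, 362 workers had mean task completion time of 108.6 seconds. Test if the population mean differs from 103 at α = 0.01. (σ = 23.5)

z = (x̄ - μ₀)/(σ/√n) = (108.6 - 103)/(23.5/√362) = 4.534. Critical value: ±2.576. Since |4.534| > 2.576, Reject H₀.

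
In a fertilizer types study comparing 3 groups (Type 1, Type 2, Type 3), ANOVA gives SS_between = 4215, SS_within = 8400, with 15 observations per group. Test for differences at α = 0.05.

df_between = 2, df_within = 42. F = MS_between/MS_within = 2107.5/200.0 = 10.537. F_crit ≈ 3.22. Reject H₀. At least one mean differs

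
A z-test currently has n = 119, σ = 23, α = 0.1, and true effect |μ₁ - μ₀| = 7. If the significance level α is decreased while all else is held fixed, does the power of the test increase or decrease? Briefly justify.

Power decreases: a smaller α raises the critical value, so less of the H₁ sampling distribution falls in the rejection region.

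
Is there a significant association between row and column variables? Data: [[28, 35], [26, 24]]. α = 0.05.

χ² = 0.638. df = 1, critical = 3.841. Fail to reject H₀. No evidence of dependence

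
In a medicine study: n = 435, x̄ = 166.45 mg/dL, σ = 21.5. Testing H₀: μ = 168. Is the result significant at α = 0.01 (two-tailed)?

z = (166.45 - 168)/(21.5/√435) = -1.504. Since |z| ≤ 2.576, not significant at α = 0.01.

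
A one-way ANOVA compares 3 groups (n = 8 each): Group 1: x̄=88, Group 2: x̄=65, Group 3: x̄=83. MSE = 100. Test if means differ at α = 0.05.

Grand mean = 78.67. SS_between = 2341.33, MS_between = 1170.67. F = 11.707, F_crit ≈ 3.467. Reject H₀.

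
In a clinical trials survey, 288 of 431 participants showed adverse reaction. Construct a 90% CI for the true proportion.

p̂ = 0.668. CI = p̂ ± z*√(p̂(1-p̂)/n) = (0.631, 0.706)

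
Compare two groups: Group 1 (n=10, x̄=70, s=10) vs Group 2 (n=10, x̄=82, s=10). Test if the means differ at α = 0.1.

Pooled sp = 10.0. t = -2.683, df = 18. Critical t = ±1.734. Reject H₀.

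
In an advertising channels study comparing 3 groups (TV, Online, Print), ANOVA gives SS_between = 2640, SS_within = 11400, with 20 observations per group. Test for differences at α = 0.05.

df_between = 2, df_within = 57. F = MS_between/MS_within = 1320.0/200.0 = 6.6. F_crit ≈ 3.159. Reject H₀. At least one mean differs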